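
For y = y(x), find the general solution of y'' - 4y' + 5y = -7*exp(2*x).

y = -7*exp(2*x) + C1*cos(x)*exp(2*x) + C2*exp(2*x)*sin(x)

Characteristic equation r² - 4r + 5 = 0 has discriminant (-4)² - 4·(5) = -4 < 0, so r = 2 ± i.
Hence y_h = C1*cos(x)*exp(2*x) + C2*exp(2*x)*sin(x).
Try y_p = A*exp(2*x). Substituting into the equation and dividing by exp(2*x) gives A = -7, so y_p = -7*exp(2*x).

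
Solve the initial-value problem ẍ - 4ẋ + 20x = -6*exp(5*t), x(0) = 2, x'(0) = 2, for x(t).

Characteristic equation r² - 4r + 20 = 0 has discriminant (-4)² - 4·(20) = -64 < 0, so r = 2 ± 4i.
Hence x_h = C1*cos(4*t)*exp(2*t) + C2*exp(2*t)*sin(4*t).
Try x_p = A*exp(5*t). Substituting into the equation and dividing by exp(5*t) gives A = -6/25, so x_p = -6*exp(5*t)/25.
General solution: x = -6*exp(5*t)/25 + C1*cos(4*t)*exp(2*t) + C2*exp(2*t)*sin(4*t).
Apply the initial conditions: x(0) = -6/25 + C1 = 2 and x'(0) = -6/5 + 2*C1 + 4*C2 = 2. Solving gives C1 = 56/25, C2 = -8/25.

x = -6*exp(5*t)/25 - 8*exp(2*t)*sin(4*t)/25 + 56*cos(4*t)*exp(2*t)/25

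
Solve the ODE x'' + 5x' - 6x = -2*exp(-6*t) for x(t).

Characteristic equation r² + 5r - 6 = 0 factors as (r + 6)(r - 1) = 0, so r = -6, 1.
Hence x_h = C1*exp(-6*t) + C2*exp(t).
Since exp(-6*t) solves the homogeneous equation (r = -6 is a root of multiplicity 1), multiply the trial by t. Try x_p = A*t*exp(-6*t). Substituting into the equation and dividing by exp(-6*t) gives A = 2/7, so x_p = 2*t*exp(-6*t)/7.

x = C1*exp(-6*t) + C2*exp(t) + 2*t*exp(-6*t)/7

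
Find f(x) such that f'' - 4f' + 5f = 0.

Characteristic equation r² - 4r + 5 = 0 has discriminant (-4)² - 4·(5) = -4 < 0, so r = 2 ± i.
Hence f_h = C1*cos(x)*exp(2*x) + C2*exp(2*x)*sin(x).

f = C1*cos(x)*exp(2*x) + C2*exp(2*x)*sin(x)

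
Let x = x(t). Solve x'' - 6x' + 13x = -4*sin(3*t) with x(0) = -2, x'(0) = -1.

Characteristic equation r² - 6r + 13 = 0 has discriminant (-6)² - 4·(13) = -16 < 0, so r = 3 ± 2i.
Hence x_h = C1*cos(2*t)*exp(3*t) + C2*exp(3*t)*sin(2*t).
Try x_p = A*cos(3*t) + B*sin(3*t). Substituting and equating the coefficients of cos(3t) and sin(3t) gives A = -18/85, B = -4/85, so x_p = -18*cos(3*t)/85 - 4*sin(3*t)/85.
General solution: x = -18*cos(3*t)/85 - 4*sin(3*t)/85 + C1*cos(2*t)*exp(3*t) + C2*exp(3*t)*sin(2*t).
Apply the initial conditions: x(0) = -18/85 + C1 = -2 and x'(0) = -12/85 + 2*C2 + 3*C1 = -1. Solving gives C1 = -152/85, C2 = 383/170.

x = -18*cos(3*t)/85 - 4*sin(3*t)/85 - 152*cos(2*t)*exp(3*t)/85 + 383*exp(3*t)*sin(2*t)/170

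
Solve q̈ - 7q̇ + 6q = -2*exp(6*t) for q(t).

Characteristic equation r² - 7r + 6 = 0 factors as (r - 6)(r - 1) = 0, so r = 6, 1.
Hence q_h = C1*exp(6*t) + C2*exp(t).
Since exp(6*t) solves the homogeneous equation (r = 6 is a root of multiplicity 1), multiply the trial by t. Try q_p = A*t*exp(6*t). Substituting into the equation and dividing by exp(6*t) gives A = -2/5, so q_p = -2*t*exp(6*t)/5.

q = C1*exp(6*t) + C2*exp(t) - 2*t*exp(6*t)/5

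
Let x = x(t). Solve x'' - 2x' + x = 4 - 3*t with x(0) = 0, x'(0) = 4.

Characteristic equation r² - 2r + 1 = 0 has discriminant (-2)² - 4·(1) = 0, so r = 1 is a repeated root.
Hence x_h = (C1 + C2*t)*exp(t).
For the particular solution try x_p = A0 + A1*t. Substituting and matching coefficients of each power of t gives A0 = -2, A1 = -3, so x_p = -2 - 3*t.
General solution: x = -2 - 3*t + C1*exp(t) + C2*t*exp(t).
Apply the initial conditions: x(0) = -2 + C1 = 0 and x'(0) = -3 + C1 + C2 = 4. Solving gives C1 = 2, C2 = 5.

x = -2 - 3*t + 2*exp(t) + 5*t*exp(t)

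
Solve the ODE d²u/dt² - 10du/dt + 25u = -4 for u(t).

Characteristic equation r² - 10r + 25 = 0 has discriminant (-10)² - 4·(25) = 0, so r = 5 is a repeated root.
Hence u_h = (C1 + C2*t)*exp(5*t).
For the particular solution try u_p = A0. Substituting and matching coefficients of each power of t gives A0 = -4/25, so u_p = -4/25.

u = -4/25 + C1*exp(5*t) + C2*t*exp(5*t)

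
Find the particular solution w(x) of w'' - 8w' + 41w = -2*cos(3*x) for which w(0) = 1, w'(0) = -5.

w = -cos(3*x)/25 + 3*sin(3*x)/100 - 37*exp(4*x)*sin(5*x)/20 + 26*cos(5*x)*exp(4*x)/25

Characteristic equation r² - 8r + 41 = 0 has discriminant (-8)² - 4·(41) = -100 < 0, so r = 4 ± 5i.
Hence w_h = C1*cos(5*x)*exp(4*x) + C2*exp(4*x)*sin(5*x).
Try w_p = A*cos(3*x) + B*sin(3*x). Substituting and equating the coefficients of cos(3x) and sin(3x) gives A = -1/25, B = 3/100, so w_p = -cos(3*x)/25 + 3*sin(3*x)/100.
General solution: w = -cos(3*x)/25 + 3*sin(3*x)/100 + C1*cos(5*x)*exp(4*x) + C2*exp(4*x)*sin(5*x).
Apply the initial conditions: w(0) = -1/25 + C1 = 1 and w'(0) = 9/100 + 4*C1 + 5*C2 = -5. Solving gives C1 = 26/25, C2 = -37/20.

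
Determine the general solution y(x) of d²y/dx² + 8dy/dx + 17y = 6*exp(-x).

y = 3*exp(-x)/5 + C1*cos(x)*exp(-4*x) + C2*exp(-4*x)*sin(x)

Characteristic equation r² + 8r + 17 = 0 has discriminant (8)² - 4·(17) = -4 < 0, so r = -4 ± i.
Hence y_h = C1*cos(x)*exp(-4*x) + C2*exp(-4*x)*sin(x).
Try y_p = A*exp(-x). Substituting into the equation and dividing by exp(-x) gives A = 3/5, so y_p = 3*exp(-x)/5.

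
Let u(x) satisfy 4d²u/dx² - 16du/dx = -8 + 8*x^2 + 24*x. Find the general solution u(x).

u = C2 - 7*x**2/8 - x**3/6 + x/16 + C1*exp(4*x)

Divide through by 4: u'' - 4u' = -2 + 2*x^2 + 6*x.
Characteristic equation r² - 4r = 0 factors as (r - 4)r = 0, so r = 4, 0.
Hence u_h = C1*exp(4*x) + C2.
Since 0 is a characteristic root (multiplicity 1), multiply the polynomial trial by x: try u_p = x*(A0 + A1*x + A2*x^2). Substituting and matching coefficients of each power of x gives A0 = 1/16, A1 = -7/8, A2 = -1/6, so u_p = -7*x^2/8 - x^3/6 + x/16.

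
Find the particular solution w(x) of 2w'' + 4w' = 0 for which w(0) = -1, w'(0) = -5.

Divide through by 2: w'' + 2w' = 0.
Characteristic equation r² + 2r = 0 factors as (r + 2)r = 0, so r = -2, 0.
Hence w_h = C1*exp(-2*x) + C2.
Apply the initial conditions: w(0) = C1 + C2 = -1 and w'(0) = -2*C1 = -5. Solving gives C1 = 5/2, C2 = -7/2.

w = -7/2 + 5*exp(-2*x)/2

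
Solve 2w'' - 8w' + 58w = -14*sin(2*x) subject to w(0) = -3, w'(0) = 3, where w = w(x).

Divide through by 2: w'' - 4w' + 29w = -7*sin(2*x).
Characteristic equation r² - 4r + 29 = 0 has discriminant (-4)² - 4·(29) = -100 < 0, so r = 2 ± 5i.
Hence w_h = C1*cos(5*x)*exp(2*x) + C2*exp(2*x)*sin(5*x).
Try w_p = A*cos(2*x) + B*sin(2*x). Substituting and equating the coefficients of cos(2x) and sin(2x) gives A = -56/689, B = -175/689, so w_p = -175*sin(2*x)/689 - 56*cos(2*x)/689.
General solution: w = -175*sin(2*x)/689 - 56*cos(2*x)/689 + C1*cos(5*x)*exp(2*x) + C2*exp(2*x)*sin(5*x).
Apply the initial conditions: w(0) = -56/689 + C1 = -3 and w'(0) = -350/689 + 2*C1 + 5*C2 = 3. Solving gives C1 = -2011/689, C2 = 6439/3445.

w = -175*sin(2*x)/689 - 56*cos(2*x)/689 - 2011*cos(5*x)*exp(2*x)/689 + 6439*exp(2*x)*sin(5*x)/3445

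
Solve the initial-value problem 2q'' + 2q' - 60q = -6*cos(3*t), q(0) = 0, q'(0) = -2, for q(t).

q = -83*exp(5*t)/374 - sin(3*t)/170 + 8*exp(-6*t)/55 + 13*cos(3*t)/170

Divide through by 2: q'' + q' - 30q = -3*cos(3*t).
Characteristic equation r² + r - 30 = 0 factors as (r - 5)(r + 6) = 0, so r = 5, -6.
Hence q_h = C1*exp(5*t) + C2*exp(-6*t).
Try q_p = A*cos(3*t) + B*sin(3*t). Substituting and equating the coefficients of cos(3t) and sin(3t) gives A = 13/170, B = -1/170, so q_p = -sin(3*t)/170 + 13*cos(3*t)/170.
General solution: q = -sin(3*t)/170 + 13*cos(3*t)/170 + C1*exp(5*t) + C2*exp(-6*t).
Apply the initial conditions: q(0) = 13/170 + C1 + C2 = 0 and q'(0) = -3/170 - 6*C2 + 5*C1 = -2. Solving gives C1 = -83/374, C2 = 8/55.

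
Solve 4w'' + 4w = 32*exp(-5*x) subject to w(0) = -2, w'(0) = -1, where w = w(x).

w = -30*cos(x)/13 + 4*exp(-5*x)/13 + 7*sin(x)/13

Divide through by 4: w'' + w = 8*exp(-5*x).
Characteristic equation r² + 1 = 0 has discriminant (0)² - 4·(1) = -4 < 0, so r = ± i.
Hence w_h = C1*cos(x) + C2*sin(x).
Try w_p = A*exp(-5*x). Substituting into the equation and dividing by exp(-5*x) gives A = 4/13, so w_p = 4*exp(-5*x)/13.
General solution: w = 4*exp(-5*x)/13 + C1*cos(x) + C2*sin(x).
Apply the initial conditions: w(0) = 4/13 + C1 = -2 and w'(0) = -20/13 + C2 = -1. Solving gives C1 = -30/13, C2 = 7/13.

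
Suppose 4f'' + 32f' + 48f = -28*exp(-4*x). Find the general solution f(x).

f = 7*exp(-4*x)/4 + C1*exp(-6*x) + C2*exp(-2*x)

Divide through by 4: f'' + 8f' + 12f = -7*exp(-4*x).
Characteristic equation r² + 8r + 12 = 0 factors as (r + 6)(r + 2) = 0, so r = -6, -2.
Hence f_h = C1*exp(-6*x) + C2*exp(-2*x).
Try f_p = A*exp(-4*x). Substituting into the equation and dividing by exp(-4*x) gives A = 7/4, so f_p = 7*exp(-4*x)/4.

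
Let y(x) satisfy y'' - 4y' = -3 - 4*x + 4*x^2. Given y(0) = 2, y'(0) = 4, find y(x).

Characteristic equation r² - 4r = 0 factors as (r - 4)r = 0, so r = 4, 0.
Hence y_h = C1*exp(4*x) + C2.
Since 0 is a characteristic root (multiplicity 1), multiply the polynomial trial by x: try y_p = x*(A0 + A1*x + A2*x^2). Substituting and matching coefficients of each power of x gives A0 = 7/8, A1 = 1/4, A2 = -1/3, so y_p = -x^3/3 + x^2/4 + 7*x/8.
General solution: y = C2 - x^3/3 + x^2/4 + 7*x/8 + C1*exp(4*x).
Apply the initial conditions: y(0) = C1 + C2 = 2 and y'(0) = 7/8 + 4*C1 = 4. Solving gives C1 = 25/32, C2 = 39/32.

y = 39/32 - x**3/3 + x**2/4 + 7*x/8 + 25*exp(4*x)/32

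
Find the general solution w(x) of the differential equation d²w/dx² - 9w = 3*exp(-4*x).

Characteristic equation r² - 9 = 0 factors as (r + 3)(r - 3) = 0, so r = -3, 3.
Hence w_h = C1*exp(-3*x) + C2*exp(3*x).
Try w_p = A*exp(-4*x). Substituting into the equation and dividing by exp(-4*x) gives A = 3/7, so w_p = 3*exp(-4*x)/7.

w = 3*exp(-4*x)/7 + C1*exp(-3*x) + C2*exp(3*x)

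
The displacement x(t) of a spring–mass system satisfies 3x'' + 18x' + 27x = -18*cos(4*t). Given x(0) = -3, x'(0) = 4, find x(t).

Divide through by 3: x'' + 6x' + 9x = -6*cos(4*t).
Characteristic equation r² + 6r + 9 = 0 has discriminant (6)² - 4·(9) = 0, so r = -3 is a repeated root.
Hence x_h = (C1 + C2*t)*exp(-3*t).
Try x_p = A*cos(4*t) + B*sin(4*t). Substituting and equating the coefficients of cos(4t) and sin(4t) gives A = 42/625, B = -144/625, so x_p = -144*sin(4*t)/625 + 42*cos(4*t)/625.
General solution: x = -144*sin(4*t)/625 + 42*cos(4*t)/625 + C1*exp(-3*t) + C2*t*exp(-3*t).
Apply the initial conditions: x(0) = 42/625 + C1 = -3 and x'(0) = -576/625 + C2 - 3*C1 = 4. Solving gives C1 = -1917/625, C2 = -107/25.

x = -1917*exp(-3*t)/625 - 144*sin(4*t)/625 + 42*cos(4*t)/625 - 107*t*exp(-3*t)/25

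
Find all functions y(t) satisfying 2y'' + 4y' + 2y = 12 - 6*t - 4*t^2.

y = -2*t**2 + 5*t + C1*exp(-t) + C2*t*exp(-t)

Divide through by 2: y'' + 2y' + y = 6 - 3*t - 2*t^2.
Characteristic equation r² + 2r + 1 = 0 has discriminant (2)² - 4·(1) = 0, so r = -1 is a repeated root.
Hence y_h = (C1 + C2*t)*exp(-t).
For the particular solution try y_p = A0 + A1*t + A2*t^2. Substituting and matching coefficients of each power of t gives A0 = 0, A1 = 5, A2 = -2, so y_p = -2*t^2 + 5*t.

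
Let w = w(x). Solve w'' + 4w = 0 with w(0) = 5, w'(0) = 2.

w = 5*cos(2*x) + sin(2*x)

Characteristic equation r² + 4 = 0 has discriminant (0)² - 4·(4) = -16 < 0, so r = ± 2i.
Hence w_h = C1*cos(2*x) + C2*sin(2*x).
Apply the initial conditions: w(0) = C1 = 5 and w'(0) = 2*C2 = 2. Solving gives C1 = 5, C2 = 1.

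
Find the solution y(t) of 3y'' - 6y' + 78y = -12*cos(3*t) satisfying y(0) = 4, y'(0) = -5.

y = -68*cos(3*t)/325 + 24*sin(3*t)/325 - 613*exp(t)*sin(5*t)/325 + 1368*cos(5*t)*exp(t)/325

Divide through by 3: y'' - 2y' + 26y = -4*cos(3*t).
Characteristic equation r² - 2r + 26 = 0 has discriminant (-2)² - 4·(26) = -100 < 0, so r = 1 ± 5i.
Hence y_h = C1*cos(5*t)*exp(t) + C2*exp(t)*sin(5*t).
Try y_p = A*cos(3*t) + B*sin(3*t). Substituting and equating the coefficients of cos(3t) and sin(3t) gives A = -68/325, B = 24/325, so y_p = -68*cos(3*t)/325 + 24*sin(3*t)/325.
General solution: y = -68*cos(3*t)/325 + 24*sin(3*t)/325 + C1*cos(5*t)*exp(t) + C2*exp(t)*sin(5*t).
Apply the initial conditions: y(0) = -68/325 + C1 = 4 and y'(0) = 72/325 + C1 + 5*C2 = -5. Solving gives C1 = 1368/325, C2 = -613/325.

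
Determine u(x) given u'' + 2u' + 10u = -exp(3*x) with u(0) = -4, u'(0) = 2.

u = -exp(3*x)/25 - 99*cos(3*x)*exp(-x)/25 - 46*exp(-x)*sin(3*x)/75

Characteristic equation r² + 2r + 10 = 0 has discriminant (2)² - 4·(10) = -36 < 0, so r = -1 ± 3i.
Hence u_h = C1*cos(3*x)*exp(-x) + C2*exp(-x)*sin(3*x).
Try u_p = A*exp(3*x). Substituting into the equation and dividing by exp(3*x) gives A = -1/25, so u_p = -exp(3*x)/25.
General solution: u = -exp(3*x)/25 + C1*cos(3*x)*exp(-x) + C2*exp(-x)*sin(3*x).
Apply the initial conditions: u(0) = -1/25 + C1 = -4 and u'(0) = -3/25 - C1 + 3*C2 = 2. Solving gives C1 = -99/25, C2 = -46/75.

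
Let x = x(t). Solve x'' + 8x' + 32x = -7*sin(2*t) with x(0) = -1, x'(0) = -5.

x = -49*sin(2*t)/260 + 7*cos(2*t)/65 - 1177*exp(-4*t)*sin(4*t)/520 - 72*cos(4*t)*exp(-4*t)/65

Characteristic equation r² + 8r + 32 = 0 has discriminant (8)² - 4·(32) = -64 < 0, so r = -4 ± 4i.
Hence x_h = C1*cos(4*t)*exp(-4*t) + C2*exp(-4*t)*sin(4*t).
Try x_p = A*cos(2*t) + B*sin(2*t). Substituting and equating the coefficients of cos(2t) and sin(2t) gives A = 7/65, B = -49/260, so x_p = -49*sin(2*t)/260 + 7*cos(2*t)/65.
General solution: x = -49*sin(2*t)/260 + 7*cos(2*t)/65 + C1*cos(4*t)*exp(-4*t) + C2*exp(-4*t)*sin(4*t).
Apply the initial conditions: x(0) = 7/65 + C1 = -1 and x'(0) = -49/130 - 4*C1 + 4*C2 = -5. Solving gives C1 = -72/65, C2 = -1177/520.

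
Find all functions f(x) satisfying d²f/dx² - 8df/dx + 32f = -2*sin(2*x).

Characteristic equation r² - 8r + 32 = 0 has discriminant (-8)² - 4·(32) = -64 < 0, so r = 4 ± 4i.
Hence f_h = C1*cos(4*x)*exp(4*x) + C2*exp(4*x)*sin(4*x).
Try f_p = A*cos(2*x) + B*sin(2*x). Substituting and equating the coefficients of cos(2x) and sin(2x) gives A = -2/65, B = -7/130, so f_p = -7*sin(2*x)/130 - 2*cos(2*x)/65.

f = -7*sin(2*x)/130 - 2*cos(2*x)/65 + C1*cos(4*x)*exp(4*x) + C2*exp(4*x)*sin(4*x)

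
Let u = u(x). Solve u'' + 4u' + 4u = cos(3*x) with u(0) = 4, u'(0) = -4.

Characteristic equation r² + 4r + 4 = 0 has discriminant (4)² - 4·(4) = 0, so r = -2 is a repeated root.
Hence u_h = (C1 + C2*x)*exp(-2*x).
Try u_p = A*cos(3*x) + B*sin(3*x). Substituting and equating the coefficients of cos(3x) and sin(3x) gives A = -5/169, B = 12/169, so u_p = -5*cos(3*x)/169 + 12*sin(3*x)/169.
General solution: u = -5*cos(3*x)/169 + 12*sin(3*x)/169 + C1*exp(-2*x) + C2*x*exp(-2*x).
Apply the initial conditions: u(0) = -5/169 + C1 = 4 and u'(0) = 36/169 + C2 - 2*C1 = -4. Solving gives C1 = 681/169, C2 = 50/13.

u = -5*cos(3*x)/169 + 12*sin(3*x)/169 + 681*exp(-2*x)/169 + 50*x*exp(-2*x)/13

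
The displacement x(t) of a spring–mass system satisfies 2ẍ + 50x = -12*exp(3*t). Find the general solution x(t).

x = -3*exp(3*t)/17 + C1*cos(5*t) + C2*sin(5*t)

Divide through by 2: x'' + 25x = -6*exp(3*t).
Characteristic equation r² + 25 = 0 has discriminant (0)² - 4·(25) = -100 < 0, so r = ± 5i.
Hence x_h = C1*cos(5*t) + C2*sin(5*t).
Try x_p = A*exp(3*t). Substituting into the equation and dividing by exp(3*t) gives A = -3/17, so x_p = -3*exp(3*t)/17.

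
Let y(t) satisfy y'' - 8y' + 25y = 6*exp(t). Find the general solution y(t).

Characteristic equation r² - 8r + 25 = 0 has discriminant (-8)² - 4·(25) = -36 < 0, so r = 4 ± 3i.
Hence y_h = C1*cos(3*t)*exp(4*t) + C2*exp(4*t)*sin(3*t).
Try y_p = A*exp(t). Substituting into the equation and dividing by exp(t) gives A = 1/3, so y_p = exp(t)/3.

y = exp(t)/3 + C1*cos(3*t)*exp(4*t) + C2*exp(4*t)*sin(3*t)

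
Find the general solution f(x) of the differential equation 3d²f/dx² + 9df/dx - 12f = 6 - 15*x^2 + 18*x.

Divide through by 3: f'' + 3f' - 4f = 2 - 5*x^2 + 6*x.
Characteristic equation r² + 3r - 4 = 0 factors as (r - 1)(r + 4) = 0, so r = 1, -4.
Hence f_h = C1*exp(x) + C2*exp(-4*x).
For the particular solution try f_p = A0 + A1*x + A2*x^2. Substituting and matching coefficients of each power of x gives A0 = 13/32, A1 = 3/8, A2 = 5/4, so f_p = 13/32 + 3*x/8 + 5*x^2/4.

f = 13/32 + 3*x/8 + 5*x**2/4 + C1*exp(x) + C2*exp(-4*x)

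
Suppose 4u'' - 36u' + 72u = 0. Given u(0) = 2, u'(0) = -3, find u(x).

Divide through by 4: u'' - 9u' + 18u = 0.
Characteristic equation r² - 9r + 18 = 0 factors as (r - 3)(r - 6) = 0, so r = 3, 6.
Hence u_h = C1*exp(3*x) + C2*exp(6*x).
Apply the initial conditions: u(0) = C1 + C2 = 2 and u'(0) = 3*C1 + 6*C2 = -3. Solving gives C1 = 5, C2 = -3.

u = -3*exp(6*x) + 5*exp(3*x)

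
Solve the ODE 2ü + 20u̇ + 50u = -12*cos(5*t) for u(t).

u = -3*sin(5*t)/25 + C1*exp(-5*t) + C2*t*exp(-5*t)

Divide through by 2: u'' + 10u' + 25u = -6*cos(5*t).
Characteristic equation r² + 10r + 25 = 0 has discriminant (10)² - 4·(25) = 0, so r = -5 is a repeated root.
Hence u_h = (C1 + C2*t)*exp(-5*t).
Try u_p = A*cos(5*t) + B*sin(5*t). Substituting and equating the coefficients of cos(5t) and sin(5t) gives A = 0, B = -3/25, so u_p = -3*sin(5*t)/25.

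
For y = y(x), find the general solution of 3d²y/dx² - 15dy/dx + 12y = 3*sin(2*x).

y = cos(2*x)/10 + C1*exp(x) + C2*exp(4*x)

Divide through by 3: y'' - 5y' + 4y = sin(2*x).
Characteristic equation r² - 5r + 4 = 0 factors as (r - 1)(r - 4) = 0, so r = 1, 4.
Hence y_h = C1*exp(x) + C2*exp(4*x).
Try y_p = A*cos(2*x) + B*sin(2*x). Substituting and equating the coefficients of cos(2x) and sin(2x) gives A = 1/10, B = 0, so y_p = cos(2*x)/10.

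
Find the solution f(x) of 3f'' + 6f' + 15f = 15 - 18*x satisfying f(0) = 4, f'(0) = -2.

f = 37/25 - 6*x/5 + 43*exp(-x)*sin(2*x)/50 + 63*cos(2*x)*exp(-x)/25

Divide through by 3: f'' + 2f' + 5f = 5 - 6*x.
Characteristic equation r² + 2r + 5 = 0 has discriminant (2)² - 4·(5) = -16 < 0, so r = -1 ± 2i.
Hence f_h = C1*cos(2*x)*exp(-x) + C2*exp(-x)*sin(2*x).
For the particular solution try f_p = A0 + A1*x. Substituting and matching coefficients of each power of x gives A0 = 37/25, A1 = -6/5, so f_p = 37/25 - 6*x/5.
General solution: f = 37/25 - 6*x/5 + C1*cos(2*x)*exp(-x) + C2*exp(-x)*sin(2*x).
Apply the initial conditions: f(0) = 37/25 + C1 = 4 and f'(0) = -6/5 - C1 + 2*C2 = -2. Solving gives C1 = 63/25, C2 = 43/50.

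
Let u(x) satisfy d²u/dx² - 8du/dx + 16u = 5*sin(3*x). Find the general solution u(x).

u = 7*sin(3*x)/125 + 24*cos(3*x)/125 + C1*exp(4*x) + C2*x*exp(4*x)

Characteristic equation r² - 8r + 16 = 0 has discriminant (-8)² - 4·(16) = 0, so r = 4 is a repeated root.
Hence u_h = (C1 + C2*x)*exp(4*x).
Try u_p = A*cos(3*x) + B*sin(3*x). Substituting and equating the coefficients of cos(3x) and sin(3x) gives A = 24/125, B = 7/125, so u_p = 7*sin(3*x)/125 + 24*cos(3*x)/125.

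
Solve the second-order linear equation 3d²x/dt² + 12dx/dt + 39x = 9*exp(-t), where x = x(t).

Divide through by 3: x'' + 4x' + 13x = 3*exp(-t).
Characteristic equation r² + 4r + 13 = 0 has discriminant (4)² - 4·(13) = -36 < 0, so r = -2 ± 3i.
Hence x_h = C1*cos(3*t)*exp(-2*t) + C2*exp(-2*t)*sin(3*t).
Try x_p = A*exp(-t). Substituting into the equation and dividing by exp(-t) gives A = 3/10, so x_p = 3*exp(-t)/10.

x = 3*exp(-t)/10 + C1*cos(3*t)*exp(-2*t) + C2*exp(-2*t)*sin(3*t)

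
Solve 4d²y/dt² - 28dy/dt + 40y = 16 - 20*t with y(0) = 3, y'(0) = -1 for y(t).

y = 1/20 - 32*exp(5*t)/15 - t/2 + 61*exp(2*t)/12

Divide through by 4: y'' - 7y' + 10y = 4 - 5*t.
Characteristic equation r² - 7r + 10 = 0 factors as (r - 2)(r - 5) = 0, so r = 2, 5.
Hence y_h = C1*exp(2*t) + C2*exp(5*t).
For the particular solution try y_p = A0 + A1*t. Substituting and matching coefficients of each power of t gives A0 = 1/20, A1 = -1/2, so y_p = 1/20 - t/2.
General solution: y = 1/20 - t/2 + C1*exp(2*t) + C2*exp(5*t).
Apply the initial conditions: y(0) = 1/20 + C1 + C2 = 3 and y'(0) = -1/2 + 2*C1 + 5*C2 = -1. Solving gives C1 = 61/12, C2 = -32/15.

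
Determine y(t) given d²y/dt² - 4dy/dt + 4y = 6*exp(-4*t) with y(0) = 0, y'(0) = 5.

Characteristic equation r² - 4r + 4 = 0 has discriminant (-4)² - 4·(4) = 0, so r = 2 is a repeated root.
Hence y_h = (C1 + C2*t)*exp(2*t).
Try y_p = A*exp(-4*t). Substituting into the equation and dividing by exp(-4*t) gives A = 1/6, so y_p = exp(-4*t)/6.
General solution: y = exp(-4*t)/6 + C1*exp(2*t) + C2*t*exp(2*t).
Apply the initial conditions: y(0) = 1/6 + C1 = 0 and y'(0) = -2/3 + C2 + 2*C1 = 5. Solving gives C1 = -1/6, C2 = 6.

y = -exp(2*t)/6 + exp(-4*t)/6 + 6*t*exp(2*t)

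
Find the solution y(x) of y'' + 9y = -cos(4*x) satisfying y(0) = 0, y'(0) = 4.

y = -cos(3*x)/7 + cos(4*x)/7 + 4*sin(3*x)/3

Characteristic equation r² + 9 = 0 has discriminant (0)² - 4·(9) = -36 < 0, so r = ± 3i.
Hence y_h = C1*cos(3*x) + C2*sin(3*x).
Try y_p = A*cos(4*x) + B*sin(4*x). Substituting and equating the coefficients of cos(4x) and sin(4x) gives A = 1/7, B = 0, so y_p = cos(4*x)/7.
General solution: y = cos(4*x)/7 + C1*cos(3*x) + C2*sin(3*x).
Apply the initial conditions: y(0) = 1/7 + C1 = 0 and y'(0) = 3*C2 = 4. Solving gives C1 = -1/7, C2 = 4/3.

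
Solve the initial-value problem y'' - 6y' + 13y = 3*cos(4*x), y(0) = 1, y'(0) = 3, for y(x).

Characteristic equation r² - 6r + 13 = 0 has discriminant (-6)² - 4·(13) = -16 < 0, so r = 3 ± 2i.
Hence y_h = C1*cos(2*x)*exp(3*x) + C2*exp(3*x)*sin(2*x).
Try y_p = A*cos(4*x) + B*sin(4*x). Substituting and equating the coefficients of cos(4x) and sin(4x) gives A = -1/65, B = -8/65, so y_p = -8*sin(4*x)/65 - cos(4*x)/65.
General solution: y = -8*sin(4*x)/65 - cos(4*x)/65 + C1*cos(2*x)*exp(3*x) + C2*exp(3*x)*sin(2*x).
Apply the initial conditions: y(0) = -1/65 + C1 = 1 and y'(0) = -32/65 + 2*C2 + 3*C1 = 3. Solving gives C1 = 66/65, C2 = 29/130.

y = -8*sin(4*x)/65 - cos(4*x)/65 + 29*exp(3*x)*sin(2*x)/130 + 66*cos(2*x)*exp(3*x)/65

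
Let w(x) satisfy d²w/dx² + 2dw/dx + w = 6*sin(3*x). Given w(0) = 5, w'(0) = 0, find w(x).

Characteristic equation r² + 2r + 1 = 0 has discriminant (2)² - 4·(1) = 0, so r = -1 is a repeated root.
Hence w_h = (C1 + C2*x)*exp(-x).
Try w_p = A*cos(3*x) + B*sin(3*x). Substituting and equating the coefficients of cos(3x) and sin(3x) gives A = -9/25, B = -12/25, so w_p = -12*sin(3*x)/25 - 9*cos(3*x)/25.
General solution: w = -12*sin(3*x)/25 - 9*cos(3*x)/25 + C1*exp(-x) + C2*x*exp(-x).
Apply the initial conditions: w(0) = -9/25 + C1 = 5 and w'(0) = -36/25 + C2 - C1 = 0. Solving gives C1 = 134/25, C2 = 34/5.

w = -12*sin(3*x)/25 - 9*cos(3*x)/25 + 134*exp(-x)/25 + 34*x*exp(-x)/5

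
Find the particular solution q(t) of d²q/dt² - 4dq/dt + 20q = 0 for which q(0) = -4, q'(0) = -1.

q = -4*cos(4*t)*exp(2*t) + 7*exp(2*t)*sin(4*t)/4

Characteristic equation r² - 4r + 20 = 0 has discriminant (-4)² - 4·(20) = -64 < 0, so r = 2 ± 4i.
Hence q_h = C1*cos(4*t)*exp(2*t) + C2*exp(2*t)*sin(4*t).
Apply the initial conditions: q(0) = C1 = -4 and q'(0) = 2*C1 + 4*C2 = -1. Solving gives C1 = -4, C2 = 7/4.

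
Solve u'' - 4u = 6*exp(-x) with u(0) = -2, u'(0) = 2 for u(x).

Characteristic equation r² - 4 = 0 factors as (r - 2)(r + 2) = 0, so r = 2, -2.
Hence u_h = C1*exp(2*x) + C2*exp(-2*x).
Try u_p = A*exp(-x). Substituting into the equation and dividing by exp(-x) gives A = -2, so u_p = -2*exp(-x).
General solution: u = -2*exp(-x) + C1*exp(2*x) + C2*exp(-2*x).
Apply the initial conditions: u(0) = -2 + C1 + C2 = -2 and u'(0) = 2 - 2*C2 + 2*C1 = 2. Solving gives C1 = 0, C2 = 0.

u = -2*exp(-x)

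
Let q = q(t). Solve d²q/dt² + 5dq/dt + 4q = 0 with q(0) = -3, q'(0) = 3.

Characteristic equation r² + 5r + 4 = 0 factors as (r + 4)(r + 1) = 0, so r = -4, -1.
Hence q_h = C1*exp(-4*t) + C2*exp(-t).
Apply the initial conditions: q(0) = C1 + C2 = -3 and q'(0) = -C2 - 4*C1 = 3. Solving gives C1 = 0, C2 = -3.

q = -3*exp(-t)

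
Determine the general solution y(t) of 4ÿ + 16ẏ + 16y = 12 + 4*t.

Divide through by 4: y'' + 4y' + 4y = 3 + t.
Characteristic equation r² + 4r + 4 = 0 has discriminant (4)² - 4·(4) = 0, so r = -2 is a repeated root.
Hence y_h = (C1 + C2*t)*exp(-2*t).
For the particular solution try y_p = A0 + A1*t. Substituting and matching coefficients of each power of t gives A0 = 1/2, A1 = 1/4, so y_p = 1/2 + t/4.

y = 1/2 + t/4 + C1*exp(-2*t) + C2*t*exp(-2*t)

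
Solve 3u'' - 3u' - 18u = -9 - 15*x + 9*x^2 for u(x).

u = 1/6 + x - x**2/2 + C1*exp(-2*x) + C2*exp(3*x)

Divide through by 3: u'' - u' - 6u = -3 - 5*x + 3*x^2.
Characteristic equation r² - r - 6 = 0 factors as (r + 2)(r - 3) = 0, so r = -2, 3.
Hence u_h = C1*exp(-2*x) + C2*exp(3*x).
For the particular solution try u_p = A0 + A1*x + A2*x^2. Substituting and matching coefficients of each power of x gives A0 = 1/6, A1 = 1, A2 = -1/2, so u_p = 1/6 + x - x^2/2.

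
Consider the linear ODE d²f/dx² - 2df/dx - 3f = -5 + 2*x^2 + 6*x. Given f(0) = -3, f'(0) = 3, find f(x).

f = 53/27 - 23*exp(3*x)/108 - 19*exp(-x)/4 - 10*x/9 - 2*x**2/3

Characteristic equation r² - 2r - 3 = 0 factors as (r - 3)(r + 1) = 0, so r = 3, -1.
Hence f_h = C1*exp(3*x) + C2*exp(-x).
For the particular solution try f_p = A0 + A1*x + A2*x^2. Substituting and matching coefficients of each power of x gives A0 = 53/27, A1 = -10/9, A2 = -2/3, so f_p = 53/27 - 10*x/9 - 2*x^2/3.
General solution: f = 53/27 - 10*x/9 - 2*x^2/3 + C1*exp(3*x) + C2*exp(-x).
Apply the initial conditions: f(0) = 53/27 + C1 + C2 = -3 and f'(0) = -10/9 - C2 + 3*C1 = 3. Solving gives C1 = -23/108, C2 = -19/4.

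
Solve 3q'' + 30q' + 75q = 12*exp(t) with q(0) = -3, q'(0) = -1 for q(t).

Divide through by 3: q'' + 10q' + 25q = 4*exp(t).
Characteristic equation r² + 10r + 25 = 0 has discriminant (10)² - 4·(25) = 0, so r = -5 is a repeated root.
Hence q_h = (C1 + C2*t)*exp(-5*t).
Try q_p = A*exp(t). Substituting into the equation and dividing by exp(t) gives A = 1/9, so q_p = exp(t)/9.
General solution: q = exp(t)/9 + C1*exp(-5*t) + C2*t*exp(-5*t).
Apply the initial conditions: q(0) = 1/9 + C1 = -3 and q'(0) = 1/9 + C2 - 5*C1 = -1. Solving gives C1 = -28/9, C2 = -50/3.

q = -28*exp(-5*t)/9 + exp(t)/9 - 50*t*exp(-5*t)/3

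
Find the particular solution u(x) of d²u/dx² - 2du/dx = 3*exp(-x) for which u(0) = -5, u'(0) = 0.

u = -13/2 + exp(2*x)/2 + exp(-x)

Characteristic equation r² - 2r = 0 factors as (r - 2)r = 0, so r = 2, 0.
Hence u_h = C1*exp(2*x) + C2.
Try u_p = A*exp(-x). Substituting into the equation and dividing by exp(-x) gives A = 1, so u_p = exp(-x).
General solution: u = C2 + C1*exp(2*x) + exp(-x).
Apply the initial conditions: u(0) = 1 + C1 + C2 = -5 and u'(0) = -1 + 2*C1 = 0. Solving gives C1 = 1/2, C2 = -13/2.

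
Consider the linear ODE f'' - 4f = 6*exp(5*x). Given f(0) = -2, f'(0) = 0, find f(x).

f = -11*exp(-2*x)/14 - 3*exp(2*x)/2 + 2*exp(5*x)/7

Characteristic equation r² - 4 = 0 factors as (r + 2)(r - 2) = 0, so r = -2, 2.
Hence f_h = C1*exp(-2*x) + C2*exp(2*x).
Try f_p = A*exp(5*x). Substituting into the equation and dividing by exp(5*x) gives A = 2/7, so f_p = 2*exp(5*x)/7.
General solution: f = 2*exp(5*x)/7 + C1*exp(-2*x) + C2*exp(2*x).
Apply the initial conditions: f(0) = 2/7 + C1 + C2 = -2 and f'(0) = 10/7 - 2*C1 + 2*C2 = 0. Solving gives C1 = -11/14, C2 = -3/2.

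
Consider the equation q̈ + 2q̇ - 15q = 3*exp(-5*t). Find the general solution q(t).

q = C1*exp(-5*t) + C2*exp(3*t) - 3*t*exp(-5*t)/8

Characteristic equation r² + 2r - 15 = 0 factors as (r + 5)(r - 3) = 0, so r = -5, 3.
Hence q_h = C1*exp(-5*t) + C2*exp(3*t).
Since exp(-5*t) solves the homogeneous equation (r = -5 is a root of multiplicity 1), multiply the trial by t. Try q_p = A*t*exp(-5*t). Substituting into the equation and dividing by exp(-5*t) gives A = -3/8, so q_p = -3*t*exp(-5*t)/8.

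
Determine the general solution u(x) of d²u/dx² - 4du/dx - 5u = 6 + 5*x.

Characteristic equation r² - 4r - 5 = 0 factors as (r + 1)(r - 5) = 0, so r = -1, 5.
Hence u_h = C1*exp(-x) + C2*exp(5*x).
For the particular solution try u_p = A0 + A1*x. Substituting and matching coefficients of each power of x gives A0 = -2/5, A1 = -1, so u_p = -2/5 - x.

u = -2/5 - x + C1*exp(-x) + C2*exp(5*x)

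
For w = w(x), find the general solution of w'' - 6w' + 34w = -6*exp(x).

Characteristic equation r² - 6r + 34 = 0 has discriminant (-6)² - 4·(34) = -100 < 0, so r = 3 ± 5i.
Hence w_h = C1*cos(5*x)*exp(3*x) + C2*exp(3*x)*sin(5*x).
Try w_p = A*exp(x). Substituting into the equation and dividing by exp(x) gives A = -6/29, so w_p = -6*exp(x)/29.

w = -6*exp(x)/29 + C1*cos(5*x)*exp(3*x) + C2*exp(3*x)*sin(5*x)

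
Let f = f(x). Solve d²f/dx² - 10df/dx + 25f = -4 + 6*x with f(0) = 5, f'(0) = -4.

Characteristic equation r² - 10r + 25 = 0 has discriminant (-10)² - 4·(25) = 0, so r = 5 is a repeated root.
Hence f_h = (C1 + C2*x)*exp(5*x).
For the particular solution try f_p = A0 + A1*x. Substituting and matching coefficients of each power of x gives A0 = -8/125, A1 = 6/25, so f_p = -8/125 + 6*x/25.
General solution: f = -8/125 + 6*x/25 + C1*exp(5*x) + C2*x*exp(5*x).
Apply the initial conditions: f(0) = -8/125 + C1 = 5 and f'(0) = 6/25 + C2 + 5*C1 = -4. Solving gives C1 = 633/125, C2 = -739/25.

f = -8/125 + 6*x/25 + 633*exp(5*x)/125 - 739*x*exp(5*x)/25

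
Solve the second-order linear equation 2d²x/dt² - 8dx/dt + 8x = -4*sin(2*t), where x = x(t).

x = -cos(2*t)/4 + C1*exp(2*t) + C2*t*exp(2*t)

Divide through by 2: x'' - 4x' + 4x = -2*sin(2*t).
Characteristic equation r² - 4r + 4 = 0 has discriminant (-4)² - 4·(4) = 0, so r = 2 is a repeated root.
Hence x_h = (C1 + C2*t)*exp(2*t).
Try x_p = A*cos(2*t) + B*sin(2*t). Substituting and equating the coefficients of cos(2t) and sin(2t) gives A = -1/4, B = 0, so x_p = -cos(2*t)/4.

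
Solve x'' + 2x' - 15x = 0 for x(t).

Characteristic equation r² + 2r - 15 = 0 factors as (r - 3)(r + 5) = 0, so r = 3, -5.
Hence x_h = C1*exp(3*t) + C2*exp(-5*t).

x = C1*exp(3*t) + C2*exp(-5*t)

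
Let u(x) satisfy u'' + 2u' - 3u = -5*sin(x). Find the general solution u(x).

Characteristic equation r² + 2r - 3 = 0 factors as (r - 1)(r + 3) = 0, so r = 1, -3.
Hence u_h = C1*exp(x) + C2*exp(-3*x).
Try u_p = A*cos(x) + B*sin(x). Substituting and equating the coefficients of cos(x) and sin(x) gives A = 1/2, B = 1, so u_p = cos(x)/2 + sin(x).

u = cos(x)/2 + C1*exp(x) + C2*exp(-3*x) + sin(x)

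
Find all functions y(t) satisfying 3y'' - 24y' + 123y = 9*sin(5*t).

Divide through by 3: y'' - 8y' + 41y = 3*sin(5*t).
Characteristic equation r² - 8r + 41 = 0 has discriminant (-8)² - 4·(41) = -100 < 0, so r = 4 ± 5i.
Hence y_h = C1*cos(5*t)*exp(4*t) + C2*exp(4*t)*sin(5*t).
Try y_p = A*cos(5*t) + B*sin(5*t). Substituting and equating the coefficients of cos(5t) and sin(5t) gives A = 15/232, B = 3/116, so y_p = 3*sin(5*t)/116 + 15*cos(5*t)/232.

y = 3*sin(5*t)/116 + 15*cos(5*t)/232 + C1*cos(5*t)*exp(4*t) + C2*exp(4*t)*sin(5*t)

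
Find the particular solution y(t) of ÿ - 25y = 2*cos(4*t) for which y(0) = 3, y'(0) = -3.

Characteristic equation r² - 25 = 0 factors as (r + 5)(r - 5) = 0, so r = -5, 5.
Hence y_h = C1*exp(-5*t) + C2*exp(5*t).
Try y_p = A*cos(4*t) + B*sin(4*t). Substituting and equating the coefficients of cos(4t) and sin(4t) gives A = -2/41, B = 0, so y_p = -2*cos(4*t)/41.
General solution: y = -2*cos(4*t)/41 + C1*exp(-5*t) + C2*exp(5*t).
Apply the initial conditions: y(0) = -2/41 + C1 + C2 = 3 and y'(0) = -5*C1 + 5*C2 = -3. Solving gives C1 = 374/205, C2 = 251/205.

y = -2*cos(4*t)/41 + 251*exp(5*t)/205 + 374*exp(-5*t)/205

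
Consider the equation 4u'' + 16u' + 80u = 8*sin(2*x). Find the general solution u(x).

u = -cos(2*x)/20 + sin(2*x)/10 + C1*cos(4*x)*exp(-2*x) + C2*exp(-2*x)*sin(4*x)

Divide through by 4: u'' + 4u' + 20u = 2*sin(2*x).
Characteristic equation r² + 4r + 20 = 0 has discriminant (4)² - 4·(20) = -64 < 0, so r = -2 ± 4i.
Hence u_h = C1*cos(4*x)*exp(-2*x) + C2*exp(-2*x)*sin(4*x).
Try u_p = A*cos(2*x) + B*sin(2*x). Substituting and equating the coefficients of cos(2x) and sin(2x) gives A = -1/20, B = 1/10, so u_p = -cos(2*x)/20 + sin(2*x)/10.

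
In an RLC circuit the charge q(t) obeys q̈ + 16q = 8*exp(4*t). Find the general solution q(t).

Characteristic equation r² + 16 = 0 has discriminant (0)² - 4·(16) = -64 < 0, so r = ± 4i.
Hence q_h = C1*cos(4*t) + C2*sin(4*t).
Try q_p = A*exp(4*t). Substituting into the equation and dividing by exp(4*t) gives A = 1/4, so q_p = exp(4*t)/4.

q = exp(4*t)/4 + C1*cos(4*t) + C2*sin(4*t)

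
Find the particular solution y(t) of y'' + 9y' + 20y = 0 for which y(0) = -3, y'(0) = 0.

Characteristic equation r² + 9r + 20 = 0 factors as (r + 5)(r + 4) = 0, so r = -5, -4.
Hence y_h = C1*exp(-5*t) + C2*exp(-4*t).
Apply the initial conditions: y(0) = C1 + C2 = -3 and y'(0) = -5*C1 - 4*C2 = 0. Solving gives C1 = 12, C2 = -15.

y = -15*exp(-4*t) + 12*exp(-5*t)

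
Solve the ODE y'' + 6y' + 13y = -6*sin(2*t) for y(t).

y = -6*sin(2*t)/25 + 8*cos(2*t)/25 + C1*cos(2*t)*exp(-3*t) + C2*exp(-3*t)*sin(2*t)

Characteristic equation r² + 6r + 13 = 0 has discriminant (6)² - 4·(13) = -16 < 0, so r = -3 ± 2i.
Hence y_h = C1*cos(2*t)*exp(-3*t) + C2*exp(-3*t)*sin(2*t).
Try y_p = A*cos(2*t) + B*sin(2*t). Substituting and equating the coefficients of cos(2t) and sin(2t) gives A = 8/25, B = -6/25, so y_p = -6*sin(2*t)/25 + 8*cos(2*t)/25.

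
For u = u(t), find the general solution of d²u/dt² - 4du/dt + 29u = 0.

u = C1*cos(5*t)*exp(2*t) + C2*exp(2*t)*sin(5*t)

Characteristic equation r² - 4r + 29 = 0 has discriminant (-4)² - 4·(29) = -100 < 0, so r = 2 ± 5i.
Hence u_h = C1*cos(5*t)*exp(2*t) + C2*exp(2*t)*sin(5*t).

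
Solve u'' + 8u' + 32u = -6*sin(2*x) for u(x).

u = -21*sin(2*x)/130 + 6*cos(2*x)/65 + C1*cos(4*x)*exp(-4*x) + C2*exp(-4*x)*sin(4*x)

Characteristic equation r² + 8r + 32 = 0 has discriminant (8)² - 4·(32) = -64 < 0, so r = -4 ± 4i.
Hence u_h = C1*cos(4*x)*exp(-4*x) + C2*exp(-4*x)*sin(4*x).
Try u_p = A*cos(2*x) + B*sin(2*x). Substituting and equating the coefficients of cos(2x) and sin(2x) gives A = 6/65, B = -21/130, so u_p = -21*sin(2*x)/130 + 6*cos(2*x)/65.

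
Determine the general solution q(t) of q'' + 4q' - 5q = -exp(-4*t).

q = exp(-4*t)/5 + C1*exp(-5*t) + C2*exp(t)

Characteristic equation r² + 4r - 5 = 0 factors as (r + 5)(r - 1) = 0, so r = -5, 1.
Hence q_h = C1*exp(-5*t) + C2*exp(t).
Try q_p = A*exp(-4*t). Substituting into the equation and dividing by exp(-4*t) gives A = 1/5, so q_p = exp(-4*t)/5.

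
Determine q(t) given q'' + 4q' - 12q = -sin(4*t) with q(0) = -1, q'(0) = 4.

Characteristic equation r² + 4r - 12 = 0 factors as (r - 2)(r + 6) = 0, so r = 2, -6.
Hence q_h = C1*exp(2*t) + C2*exp(-6*t).
Try q_p = A*cos(4*t) + B*sin(4*t). Substituting and equating the coefficients of cos(4t) and sin(4t) gives A = 1/65, B = 7/260, so q_p = cos(4*t)/65 + 7*sin(4*t)/260.
General solution: q = cos(4*t)/65 + 7*sin(4*t)/260 + C1*exp(2*t) + C2*exp(-6*t).
Apply the initial conditions: q(0) = 1/65 + C1 + C2 = -1 and q'(0) = 7/65 - 6*C2 + 2*C1 = 4. Solving gives C1 = -11/40, C2 = -77/104.

q = -77*exp(-6*t)/104 - 11*exp(2*t)/40 + cos(4*t)/65 + 7*sin(4*t)/260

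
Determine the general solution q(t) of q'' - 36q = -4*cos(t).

Characteristic equation r² - 36 = 0 factors as (r - 6)(r + 6) = 0, so r = 6, -6.
Hence q_h = C1*exp(6*t) + C2*exp(-6*t).
Try q_p = A*cos(t) + B*sin(t). Substituting and equating the coefficients of cos(t) and sin(t) gives A = 4/37, B = 0, so q_p = 4*cos(t)/37.

q = 4*cos(t)/37 + C1*exp(6*t) + C2*exp(-6*t)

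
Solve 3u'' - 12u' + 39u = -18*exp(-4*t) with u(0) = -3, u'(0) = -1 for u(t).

Divide through by 3: u'' - 4u' + 13u = -6*exp(-4*t).
Characteristic equation r² - 4r + 13 = 0 has discriminant (-4)² - 4·(13) = -36 < 0, so r = 2 ± 3i.
Hence u_h = C1*cos(3*t)*exp(2*t) + C2*exp(2*t)*sin(3*t).
Try u_p = A*exp(-4*t). Substituting into the equation and dividing by exp(-4*t) gives A = -2/15, so u_p = -2*exp(-4*t)/15.
General solution: u = -2*exp(-4*t)/15 + C1*cos(3*t)*exp(2*t) + C2*exp(2*t)*sin(3*t).
Apply the initial conditions: u(0) = -2/15 + C1 = -3 and u'(0) = 8/15 + 2*C1 + 3*C2 = -1. Solving gives C1 = -43/15, C2 = 7/5.

u = -2*exp(-4*t)/15 - 43*cos(3*t)*exp(2*t)/15 + 7*exp(2*t)*sin(3*t)/5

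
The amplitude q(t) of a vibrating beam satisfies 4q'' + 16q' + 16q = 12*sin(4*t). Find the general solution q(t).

Divide through by 4: q'' + 4q' + 4q = 3*sin(4*t).
Characteristic equation r² + 4r + 4 = 0 has discriminant (4)² - 4·(4) = 0, so r = -2 is a repeated root.
Hence q_h = (C1 + C2*t)*exp(-2*t).
Try q_p = A*cos(4*t) + B*sin(4*t). Substituting and equating the coefficients of cos(4t) and sin(4t) gives A = -3/25, B = -9/100, so q_p = -9*sin(4*t)/100 - 3*cos(4*t)/25.

q = -9*sin(4*t)/100 - 3*cos(4*t)/25 + C1*exp(-2*t) + C2*t*exp(-2*t)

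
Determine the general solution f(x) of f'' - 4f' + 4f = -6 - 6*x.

f = -3 - 3*x/2 + C1*exp(2*x) + C2*x*exp(2*x)

Characteristic equation r² - 4r + 4 = 0 has discriminant (-4)² - 4·(4) = 0, so r = 2 is a repeated root.
Hence f_h = (C1 + C2*x)*exp(2*x).
For the particular solution try f_p = A0 + A1*x. Substituting and matching coefficients of each power of x gives A0 = -3, A1 = -3/2, so f_p = -3 - 3*x/2.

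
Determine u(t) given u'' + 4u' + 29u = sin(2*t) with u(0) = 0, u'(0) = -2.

u = -8*cos(2*t)/689 + 25*sin(2*t)/689 - 1412*exp(-2*t)*sin(5*t)/3445 + 8*cos(5*t)*exp(-2*t)/689

Characteristic equation r² + 4r + 29 = 0 has discriminant (4)² - 4·(29) = -100 < 0, so r = -2 ± 5i.
Hence u_h = C1*cos(5*t)*exp(-2*t) + C2*exp(-2*t)*sin(5*t).
Try u_p = A*cos(2*t) + B*sin(2*t). Substituting and equating the coefficients of cos(2t) and sin(2t) gives A = -8/689, B = 25/689, so u_p = -8*cos(2*t)/689 + 25*sin(2*t)/689.
General solution: u = -8*cos(2*t)/689 + 25*sin(2*t)/689 + C1*cos(5*t)*exp(-2*t) + C2*exp(-2*t)*sin(5*t).
Apply the initial conditions: u(0) = -8/689 + C1 = 0 and u'(0) = 50/689 - 2*C1 + 5*C2 = -2. Solving gives C1 = 8/689, C2 = -1412/3445.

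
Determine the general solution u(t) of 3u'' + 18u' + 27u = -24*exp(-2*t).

Divide through by 3: u'' + 6u' + 9u = -8*exp(-2*t).
Characteristic equation r² + 6r + 9 = 0 has discriminant (6)² - 4·(9) = 0, so r = -3 is a repeated root.
Hence u_h = (C1 + C2*t)*exp(-3*t).
Try u_p = A*exp(-2*t). Substituting into the equation and dividing by exp(-2*t) gives A = -8, so u_p = -8*exp(-2*t).

u = -8*exp(-2*t) + C1*exp(-3*t) + C2*t*exp(-3*t)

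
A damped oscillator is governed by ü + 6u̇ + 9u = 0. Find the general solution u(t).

u = C1*exp(-3*t) + C2*t*exp(-3*t)

Characteristic equation r² + 6r + 9 = 0 has discriminant (6)² - 4·(9) = 0, so r = -3 is a repeated root.
Hence u_h = (C1 + C2*t)*exp(-3*t).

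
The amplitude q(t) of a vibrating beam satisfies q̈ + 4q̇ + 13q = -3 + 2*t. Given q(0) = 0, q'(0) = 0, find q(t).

q = -47/169 + 2*t/13 + 47*cos(3*t)*exp(-2*t)/169 + 68*exp(-2*t)*sin(3*t)/507

Characteristic equation r² + 4r + 13 = 0 has discriminant (4)² - 4·(13) = -36 < 0, so r = -2 ± 3i.
Hence q_h = C1*cos(3*t)*exp(-2*t) + C2*exp(-2*t)*sin(3*t).
For the particular solution try q_p = A0 + A1*t. Substituting and matching coefficients of each power of t gives A0 = -47/169, A1 = 2/13, so q_p = -47/169 + 2*t/13.
General solution: q = -47/169 + 2*t/13 + C1*cos(3*t)*exp(-2*t) + C2*exp(-2*t)*sin(3*t).
Apply the initial conditions: q(0) = -47/169 + C1 = 0 and q'(0) = 2/13 - 2*C1 + 3*C2 = 0. Solving gives C1 = 47/169, C2 = 68/507.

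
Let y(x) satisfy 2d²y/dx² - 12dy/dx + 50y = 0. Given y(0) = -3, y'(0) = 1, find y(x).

y = -3*cos(4*x)*exp(3*x) + 5*exp(3*x)*sin(4*x)/2

Divide through by 2: y'' - 6y' + 25y = 0.
Characteristic equation r² - 6r + 25 = 0 has discriminant (-6)² - 4·(25) = -64 < 0, so r = 3 ± 4i.
Hence y_h = C1*cos(4*x)*exp(3*x) + C2*exp(3*x)*sin(4*x).
Apply the initial conditions: y(0) = C1 = -3 and y'(0) = 3*C1 + 4*C2 = 1. Solving gives C1 = -3, C2 = 5/2.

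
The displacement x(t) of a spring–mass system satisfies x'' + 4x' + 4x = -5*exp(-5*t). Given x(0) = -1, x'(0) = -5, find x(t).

Characteristic equation r² + 4r + 4 = 0 has discriminant (4)² - 4·(4) = 0, so r = -2 is a repeated root.
Hence x_h = (C1 + C2*t)*exp(-2*t).
Try x_p = A*exp(-5*t). Substituting into the equation and dividing by exp(-5*t) gives A = -5/9, so x_p = -5*exp(-5*t)/9.
General solution: x = -5*exp(-5*t)/9 + C1*exp(-2*t) + C2*t*exp(-2*t).
Apply the initial conditions: x(0) = -5/9 + C1 = -1 and x'(0) = 25/9 + C2 - 2*C1 = -5. Solving gives C1 = -4/9, C2 = -26/3.

x = -5*exp(-5*t)/9 - 4*exp(-2*t)/9 - 26*t*exp(-2*t)/3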